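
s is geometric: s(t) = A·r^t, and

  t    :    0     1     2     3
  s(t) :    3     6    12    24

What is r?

Consecutive ratio: 6/3 = 2, and 12/6 = 2, so r = 2.
Then A·2^0 = 3 gives A = 3, and s(t) = 3·2^t.

2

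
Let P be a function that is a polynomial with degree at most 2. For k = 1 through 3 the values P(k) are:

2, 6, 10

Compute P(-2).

First differences: 4, 4.
Level-1 differences are constant, so P has degree 1.
Fitting a degree-1 polynomial gives P(k) = 4k - 2.
Then P(-2) = -10.

-10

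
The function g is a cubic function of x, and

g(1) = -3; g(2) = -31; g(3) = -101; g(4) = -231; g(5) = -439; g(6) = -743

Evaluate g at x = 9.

-2411

First differences: -28, -70, -130, -208, -304. Second differences: -42, -60, -78, -96. Third differences: -18, -18, -18.
Level-3 differences are constant, so g has degree 3.
Fitting a degree-3 polynomial gives g(x) = -3x³ - 3x² + 2x + 1.
Then g(9) = -2411.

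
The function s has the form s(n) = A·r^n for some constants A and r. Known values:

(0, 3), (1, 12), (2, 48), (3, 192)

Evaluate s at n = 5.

3072

Consecutive ratio: 12/3 = 4, and 48/12 = 4, so r = 4.
Then A·4^0 = 3 gives A = 3, and s(n) = 3·4^n.
s(5) = 3·4^5 = 3072.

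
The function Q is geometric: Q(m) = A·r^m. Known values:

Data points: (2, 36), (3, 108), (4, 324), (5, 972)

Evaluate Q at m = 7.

Consecutive ratio: 108/36 = 3, and 324/108 = 3, so r = 3.
Then A·3^2 = 36 gives A = 4, and Q(m) = 4·3^m.
Q(7) = 4·3^7 = 8748.

8748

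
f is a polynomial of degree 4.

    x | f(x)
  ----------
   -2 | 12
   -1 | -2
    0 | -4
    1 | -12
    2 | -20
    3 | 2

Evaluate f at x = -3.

First differences: -14, -2, -8, -8, 22. Second differences: 12, -6, 0, 30. Third differences: -18, 6, 30. Fourth differences: 24, 24.
Level-4 differences are constant, so f has degree 4.
Fitting a degree-4 polynomial gives f(x) = x^4 - x³ - 4x² - 4x - 4.
Then f(-3) = 80.

80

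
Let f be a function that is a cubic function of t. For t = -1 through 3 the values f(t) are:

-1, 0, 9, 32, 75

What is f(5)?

245

First differences: 1, 9, 23, 43. Second differences: 8, 14, 20. Third differences: 6, 6.
Level-3 differences are constant, so f has degree 3.
Fitting a degree-3 polynomial gives f(t) = t³ + 4t² + 4t.
Then f(5) = 245.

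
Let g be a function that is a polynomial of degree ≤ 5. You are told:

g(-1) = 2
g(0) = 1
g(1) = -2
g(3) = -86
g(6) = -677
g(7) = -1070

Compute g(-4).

Write g(n) = an^5 + bn^4 + cn³ + dn² + en + p; the 6 given values yield a linear system in the 6 coefficients.
Solving, the top 2 coefficients vanish, and g(n) = -3n³ - n² + n + 1.
Then g(-4) = 173.

173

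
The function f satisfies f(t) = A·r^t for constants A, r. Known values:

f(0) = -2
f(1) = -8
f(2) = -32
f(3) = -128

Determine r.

Consecutive ratio: -8/(-2) = 4, and -32/(-8) = 4, so r = 4.
Then A·4^0 = -2 gives A = -2, and f(t) = -2·4^t.

4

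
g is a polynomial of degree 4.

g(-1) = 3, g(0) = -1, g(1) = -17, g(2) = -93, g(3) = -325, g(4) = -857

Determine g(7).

-6413

First differences: -4, -16, -76, -232, -532. Second differences: -12, -60, -156, -300. Third differences: -48, -96, -144. Fourth differences: -48, -48.
Level-4 differences are constant, so g has degree 4.
Fitting a degree-4 polynomial gives g(x) = -2x^4 - 4x³ - 4x² - 6x - 1.
Then g(7) = -6413.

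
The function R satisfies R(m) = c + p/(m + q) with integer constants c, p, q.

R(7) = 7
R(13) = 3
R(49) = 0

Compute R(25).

(R(m) − c)(m + q) = p for each data point; the three points give a linear system in c and q, then p follows.
Solving: c = -1, q = -1, p = 48, so R(m) = -1 + 48/(m − 1).
Then R(25) = -1 + 48/24 = 1.

1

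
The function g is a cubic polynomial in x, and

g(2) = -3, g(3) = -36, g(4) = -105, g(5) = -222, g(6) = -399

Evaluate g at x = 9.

-1410

Write g(x) = ax³ + bx² + cx + d; the 5 given values yield a linear system in the 4 coefficients.
Solving, g(x) = -2x³ + 5x + 3.
Then g(9) = -1410.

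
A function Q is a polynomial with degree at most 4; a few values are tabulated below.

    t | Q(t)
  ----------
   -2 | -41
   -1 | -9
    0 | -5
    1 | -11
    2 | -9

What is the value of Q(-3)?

First differences: 32, 4, -6, 2. Second differences: -28, -10, 8. Third differences: 18, 18.
Level-3 differences are constant, so Q has degree 3.
Fitting a degree-3 polynomial gives Q(t) = 3t³ - 5t² - 4t - 5.
Then Q(-3) = -119.

-119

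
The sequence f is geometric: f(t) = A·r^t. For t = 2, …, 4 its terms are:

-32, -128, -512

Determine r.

4

Consecutive ratio: -128/(-32) = 4, and -512/(-128) = 4, so r = 4.
Then A·4^2 = -32 gives A = -2, and f(t) = -2·4^t.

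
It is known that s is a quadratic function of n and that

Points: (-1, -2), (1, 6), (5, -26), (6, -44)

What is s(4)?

-12

Write s(n) = an² + bn + c; the 4 given values yield a linear system in the 3 coefficients.
Solving, s(n) = -2n² + 4n + 4.
Then s(4) = -12.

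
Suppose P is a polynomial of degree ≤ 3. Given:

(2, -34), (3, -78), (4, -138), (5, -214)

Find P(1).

First differences: -44, -60, -76. Second differences: -16, -16.
Level-2 differences are constant, so P has degree 2.
Fitting a degree-2 polynomial gives P(n) = -8n² - 4n + 6.
Then P(1) = -6.

-6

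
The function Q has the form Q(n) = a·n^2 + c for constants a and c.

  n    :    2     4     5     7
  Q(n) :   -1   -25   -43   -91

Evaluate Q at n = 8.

From Q(2) = -1 and Q(4) = -25: 4a + c = -1 and 16a + c = -25.
Subtracting: 12a = -24, so a = -2; then c = -1 − (-2)·4 = 7.
So Q(n) = -2n² + 7, and Q(8) = -121.

-121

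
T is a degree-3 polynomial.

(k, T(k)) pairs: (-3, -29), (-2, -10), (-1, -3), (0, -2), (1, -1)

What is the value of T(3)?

25

Write T(k) = ak³ + bk² + ck + d; the 5 given values yield a linear system in the 4 coefficients.
Solving, T(k) = k³ - 2.
Then T(3) = 25.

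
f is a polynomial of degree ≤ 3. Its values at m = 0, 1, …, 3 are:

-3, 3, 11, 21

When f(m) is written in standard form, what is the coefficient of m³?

0

First differences: 6, 8, 10. Second differences: 2, 2.
Level-2 differences are constant, so f has degree 2.
Fitting a degree-2 polynomial gives f(m) = m² + 5m - 3.
The coefficient of m³ is 0.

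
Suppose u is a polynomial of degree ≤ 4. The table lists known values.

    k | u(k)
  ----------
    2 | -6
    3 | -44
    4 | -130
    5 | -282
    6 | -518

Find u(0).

Write u(k) = ak^4 + bk³ + ck² + dk + e; the 5 given values yield a linear system in the 5 coefficients.
Solving, the leading coefficient vanishes, and u(k) = -3k³ + 3k² + 4k - 2.
Then u(0) = -2.

-2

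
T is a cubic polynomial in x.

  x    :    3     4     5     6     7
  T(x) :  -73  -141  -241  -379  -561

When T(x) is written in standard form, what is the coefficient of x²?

First differences: -68, -100, -138, -182. Second differences: -32, -38, -44. Third differences: -6, -6.
Level-3 differences are constant, so T has degree 3.
Fitting a degree-3 polynomial gives T(x) = -x³ - 4x² - 3x - 1.
The coefficient of x² is -4.

-4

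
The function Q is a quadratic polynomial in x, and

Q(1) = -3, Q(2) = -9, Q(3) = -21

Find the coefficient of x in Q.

Write Q(x) = ax² + bx + c; the 3 given values yield a linear system in the 3 coefficients.
Solving, Q(x) = -3x² + 3x - 3.
The coefficient of x is 3.

3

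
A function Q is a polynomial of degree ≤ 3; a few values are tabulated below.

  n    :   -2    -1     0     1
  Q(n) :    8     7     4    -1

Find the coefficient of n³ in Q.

0

First differences: -1, -3, -5. Second differences: -2, -2.
Level-2 differences are constant, so Q has degree 2.
Fitting a degree-2 polynomial gives Q(n) = -n² - 4n + 4.
The coefficient of n³ is 0.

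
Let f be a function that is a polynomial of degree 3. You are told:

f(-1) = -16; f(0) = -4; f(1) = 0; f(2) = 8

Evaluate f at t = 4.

84

Write f(t) = at³ + bt² + ct + d; the 4 given values yield a linear system in the 4 coefficients.
Solving, f(t) = 2t³ - 4t² + 6t - 4.
Then f(4) = 84.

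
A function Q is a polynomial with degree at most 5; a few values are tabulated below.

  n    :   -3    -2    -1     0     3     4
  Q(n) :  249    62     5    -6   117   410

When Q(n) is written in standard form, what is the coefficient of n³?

-2

Write Q(n) = an^5 + bn^4 + cn³ + dn² + en + p; the 6 given values yield a linear system in the 6 coefficients.
Solving, the leading coefficient vanishes, and Q(n) = 2n^4 - 2n³ + 3n² - 4n - 6.
The coefficient of n³ is -2.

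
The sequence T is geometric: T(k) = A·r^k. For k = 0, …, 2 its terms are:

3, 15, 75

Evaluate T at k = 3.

Consecutive ratio: 15/3 = 5, and 75/15 = 5, so r = 5.
Then A·5^0 = 3 gives A = 3, and T(k) = 3·5^k.
T(3) = 3·5^3 = 375.

375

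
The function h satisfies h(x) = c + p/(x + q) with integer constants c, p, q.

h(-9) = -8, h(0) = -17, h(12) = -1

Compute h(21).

-3

(h(x) − c)(x + q) = p for each data point; the three points give a linear system in c and q, then p follows.
Solving: c = -5, q = -3, p = 36, so h(x) = -5 + 36/(x − 3).
Then h(21) = -5 + 36/18 = -3.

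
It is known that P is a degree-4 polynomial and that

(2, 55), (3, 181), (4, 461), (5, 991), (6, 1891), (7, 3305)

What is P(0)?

1

First differences: 126, 280, 530, 900, 1414. Second differences: 154, 250, 370, 514. Third differences: 96, 120, 144. Fourth differences: 24, 24.
Level-4 differences are constant, so P has degree 4.
Fitting a degree-4 polynomial gives P(m) = m^4 + 2m³ + 4m² + 3m + 1.
The constant term is P(0) = 1.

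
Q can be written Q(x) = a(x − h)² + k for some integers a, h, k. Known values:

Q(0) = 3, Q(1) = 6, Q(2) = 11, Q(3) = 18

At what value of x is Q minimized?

-1

First differences 3, 5, 7; second difference 2 = 2a, so a = 1.
Expanding, the x-coefficient is −2ah = -2h; matching it to the data gives h = -1, and then k = 2.
So Q(x) = 1(x + 1)² + 2.
Hence h = -1.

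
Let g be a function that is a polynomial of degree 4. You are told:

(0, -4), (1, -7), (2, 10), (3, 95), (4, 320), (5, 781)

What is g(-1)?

Write g(n) = an^4 + bn³ + cn² + dn + e; the 6 given values yield a linear system in the 5 coefficients.
Solving, g(n) = n^4 + 2n³ - 3n² - 3n - 4.
Then g(-1) = -5.

-5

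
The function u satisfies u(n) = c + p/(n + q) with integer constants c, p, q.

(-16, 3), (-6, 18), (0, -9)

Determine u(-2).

-18

(u(n) − c)(n + q) = p for each data point; the three points give a linear system in c and q, then p follows.
Solving: c = 0, q = 4, p = -36, so u(n) = -36/(n + 4).
Then u(-2) = 0 − 36/2 = -18.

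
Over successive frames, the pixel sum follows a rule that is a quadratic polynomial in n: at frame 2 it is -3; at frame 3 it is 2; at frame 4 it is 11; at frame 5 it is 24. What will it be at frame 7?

62

Write the value at n as h(n).
First differences: 5, 9, 13. Second differences: 4, 4.
Level-2 differences are constant, so h has degree 2.
Fitting a degree-2 polynomial gives h(n) = 2n² - 5n - 1.
Then h(7) = 62.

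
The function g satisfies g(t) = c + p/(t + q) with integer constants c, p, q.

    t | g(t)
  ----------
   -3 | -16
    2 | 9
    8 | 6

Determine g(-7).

0

(g(t) − c)(t + q) = p for each data point; the three points give a linear system in c and q, then p follows.
Solving: c = 4, q = 2, p = 20, so g(t) = 4 + 20/(t + 2).
Then g(-7) = 4 + 20/(-5) = 0.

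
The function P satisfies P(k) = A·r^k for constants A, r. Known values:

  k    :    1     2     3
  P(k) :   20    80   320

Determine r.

Consecutive ratio: 80/20 = 4, and 320/80 = 4, so r = 4.
Then A·4^1 = 20 gives A = 5, and P(k) = 5·4^k.

4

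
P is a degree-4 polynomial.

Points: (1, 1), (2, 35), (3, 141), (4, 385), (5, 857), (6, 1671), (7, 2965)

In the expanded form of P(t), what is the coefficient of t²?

5

First differences: 34, 106, 244, 472, 814, 1294. Second differences: 72, 138, 228, 342, 480. Third differences: 66, 90, 114, 138. Fourth differences: 24, 24, 24.
Level-4 differences are constant, so P has degree 4.
Fitting a degree-4 polynomial gives P(t) = t^4 + t³ + 5t² - 3t - 3.
The coefficient of t² is 5.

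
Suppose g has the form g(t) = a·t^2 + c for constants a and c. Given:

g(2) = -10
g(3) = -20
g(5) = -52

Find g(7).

-100

From g(2) = -10 and g(3) = -20: 4a + c = -10 and 9a + c = -20.
Subtracting: 5a = -10, so a = -2; then c = -10 − (-2)·4 = -2.
So g(t) = -2t² − 2, and g(7) = -100.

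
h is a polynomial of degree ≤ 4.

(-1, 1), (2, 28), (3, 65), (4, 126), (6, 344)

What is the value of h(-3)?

-7

Write h(k) = ak^4 + bk³ + ck² + dk + e; the 5 given values yield a linear system in the 5 coefficients.
Solving, the leading coefficient vanishes, and h(k) = k³ + 3k² + 3k + 2.
Then h(-3) = -7.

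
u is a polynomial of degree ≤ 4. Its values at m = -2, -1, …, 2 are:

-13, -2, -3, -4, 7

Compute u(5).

First differences: 11, -1, -1, 11. Second differences: -12, 0, 12. Third differences: 12, 12.
Level-3 differences are constant, so u has degree 3.
Fitting a degree-3 polynomial gives u(m) = 2m³ - 3m - 3.
Then u(5) = 232.

232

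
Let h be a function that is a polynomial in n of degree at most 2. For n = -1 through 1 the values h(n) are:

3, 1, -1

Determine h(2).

Write h(n) = an² + bn + c; the 3 given values yield a linear system in the 3 coefficients.
Solving, the leading coefficient vanishes, and h(n) = -2n + 1.
Then h(2) = -3.

-3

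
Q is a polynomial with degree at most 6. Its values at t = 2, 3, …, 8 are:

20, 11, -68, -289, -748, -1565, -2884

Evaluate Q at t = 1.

7

First differences: -9, -79, -221, -459, -817, -1319. Second differences: -70, -142, -238, -358, -502. Third differences: -72, -96, -120, -144. Fourth differences: -24, -24, -24.
Level-4 differences are constant, so Q has degree 4.
Fitting a degree-4 polynomial gives Q(t) = -t^4 + 2t³ + 2t² + 8t - 4.
Then Q(1) = 7.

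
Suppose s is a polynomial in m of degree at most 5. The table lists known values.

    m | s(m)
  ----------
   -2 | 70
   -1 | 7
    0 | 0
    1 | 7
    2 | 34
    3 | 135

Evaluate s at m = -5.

1735

First differences: -63, -7, 7, 27, 101. Second differences: 56, 14, 20, 74. Third differences: -42, 6, 54. Fourth differences: 48, 48.
Level-4 differences are constant, so s has degree 4.
Fitting a degree-4 polynomial gives s(m) = 2m^4 - 3m³ + 5m² + 3m.
Then s(-5) = 1735.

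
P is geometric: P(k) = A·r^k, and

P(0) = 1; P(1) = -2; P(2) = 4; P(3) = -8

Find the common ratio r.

Consecutive ratio: -2/1 = -2, and 4/(-2) = -2, so r = -2.
Then A·(-2)^0 = 1 gives A = 1, and P(k) = 1·(-2)^k.

-2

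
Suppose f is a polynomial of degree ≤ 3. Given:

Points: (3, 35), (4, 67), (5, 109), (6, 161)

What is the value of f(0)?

-1

First differences: 32, 42, 52. Second differences: 10, 10.
Level-2 differences are constant, so f has degree 2.
Fitting a degree-2 polynomial gives f(m) = 5m² - 3m - 1.
Then f(0) = -1.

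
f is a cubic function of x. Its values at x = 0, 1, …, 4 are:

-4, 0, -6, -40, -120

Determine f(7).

-816

First differences: 4, -6, -34, -80. Second differences: -10, -28, -46. Third differences: -18, -18.
Level-3 differences are constant, so f has degree 3.
Fitting a degree-3 polynomial gives f(x) = -3x³ + 4x² + 3x - 4.
Then f(7) = -816.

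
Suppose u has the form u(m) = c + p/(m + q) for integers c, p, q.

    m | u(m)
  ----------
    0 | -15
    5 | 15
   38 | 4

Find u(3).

39

(u(m) − c)(m + q) = p for each data point; the three points give a linear system in c and q, then p follows.
Solving: c = 3, q = -2, p = 36, so u(m) = 3 + 36/(m − 2).
Then u(3) = 3 + 36/1 = 39.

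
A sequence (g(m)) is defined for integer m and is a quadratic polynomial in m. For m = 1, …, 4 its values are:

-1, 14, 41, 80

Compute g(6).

194

Write g(m) = am² + bm + c; the 4 given values yield a linear system in the 3 coefficients.
Solving, g(m) = 6m² - 3m - 4.
Then g(6) = 194.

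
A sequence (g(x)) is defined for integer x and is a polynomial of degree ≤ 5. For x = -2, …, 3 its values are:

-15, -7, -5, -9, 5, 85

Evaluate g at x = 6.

Write g(x) = ax^5 + bx^4 + cx³ + dx² + ex + p; the 6 given values yield a linear system in the 6 coefficients.
Solving, the leading coefficient vanishes, and g(x) = x^4 + 2x³ - 4x² - 3x - 5.
Then g(6) = 1561.

1561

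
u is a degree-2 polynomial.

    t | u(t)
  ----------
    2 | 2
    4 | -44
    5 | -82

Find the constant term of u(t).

Write u(t) = at² + bt + c; the 3 given values yield a linear system in the 3 coefficients.
Solving, u(t) = -5t² + 7t + 8.
The constant term is u(0) = 8.

8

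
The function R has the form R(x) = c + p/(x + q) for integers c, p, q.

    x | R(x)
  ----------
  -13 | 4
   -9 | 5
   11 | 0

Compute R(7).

(R(x) − c)(x + q) = p for each data point; the three points give a linear system in c and q, then p follows.
Solving: c = 2, q = 1, p = -24, so R(x) = 2 − 24/(x + 1).
Then R(7) = 2 − 24/8 = -1.

-1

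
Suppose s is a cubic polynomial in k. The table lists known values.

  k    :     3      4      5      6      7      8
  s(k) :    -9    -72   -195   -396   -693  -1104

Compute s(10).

First differences: -63, -123, -201, -297, -411. Second differences: -60, -78, -96, -114. Third differences: -18, -18, -18.
Level-3 differences are constant, so s has degree 3.
Fitting a degree-3 polynomial gives s(k) = -3k³ + 6k² + 6k.
Then s(10) = -2340.

-2340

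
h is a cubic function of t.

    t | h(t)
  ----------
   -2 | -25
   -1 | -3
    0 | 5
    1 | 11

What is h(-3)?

-73

Write h(t) = at³ + bt² + ct + d; the 4 given values yield a linear system in the 4 coefficients.
Solving, h(t) = 2t³ - t² + 5t + 5.
Then h(-3) = -73.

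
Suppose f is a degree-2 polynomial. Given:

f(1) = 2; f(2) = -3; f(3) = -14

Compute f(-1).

-6

Write f(m) = am² + bm + c; the 3 given values yield a linear system in the 3 coefficients.
Solving, f(m) = -3m² + 4m + 1.
Then f(-1) = -6.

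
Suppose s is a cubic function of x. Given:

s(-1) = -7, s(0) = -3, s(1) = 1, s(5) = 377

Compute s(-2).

Write s(x) = ax³ + bx² + cx + d; the 4 given values yield a linear system in the 4 coefficients.
Solving, s(x) = 3x³ + x - 3.
Then s(-2) = -29.

-29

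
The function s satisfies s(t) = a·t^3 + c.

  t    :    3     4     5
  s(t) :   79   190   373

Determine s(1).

From s(3) = 79 and s(4) = 190: 27a + c = 79 and 64a + c = 190.
Subtracting: 37a = 111, so a = 3; then c = 79 − 3·27 = -2.
So s(t) = 3t³ − 2, and s(1) = 1.

1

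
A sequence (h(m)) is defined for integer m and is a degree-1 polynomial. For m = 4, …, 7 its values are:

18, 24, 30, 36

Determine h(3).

First differences: 6, 6, 6.
Level-1 differences are constant, so h has degree 1.
Fitting a degree-1 polynomial gives h(m) = 6m - 6.
Then h(3) = 12.

12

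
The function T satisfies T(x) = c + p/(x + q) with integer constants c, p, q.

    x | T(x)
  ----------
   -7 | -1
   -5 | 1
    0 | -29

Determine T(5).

-9

(T(x) − c)(x + q) = p for each data point; the three points give a linear system in c and q, then p follows.
Solving: c = -5, q = 1, p = -24, so T(x) = -5 − 24/(x + 1).
Then T(5) = -5 − 24/6 = -9.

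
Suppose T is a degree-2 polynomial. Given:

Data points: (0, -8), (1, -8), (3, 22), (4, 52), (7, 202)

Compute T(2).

2

Write T(t) = at² + bt + c; the 5 given values yield a linear system in the 3 coefficients.
Solving, T(t) = 5t² - 5t - 8.
Then T(2) = 2.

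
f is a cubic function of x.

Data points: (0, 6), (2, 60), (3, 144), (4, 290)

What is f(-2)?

-16

Write f(x) = ax³ + bx² + cx + d; the 4 given values yield a linear system in the 4 coefficients.
Solving, f(x) = 3x³ + 4x² + 7x + 6.
Then f(-2) = -16.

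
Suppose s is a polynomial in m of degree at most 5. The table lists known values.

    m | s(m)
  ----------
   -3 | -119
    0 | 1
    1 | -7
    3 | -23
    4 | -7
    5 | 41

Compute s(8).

Write s(m) = am^5 + bm^4 + cm³ + dm² + em + p; the 6 given values yield a linear system in the 6 coefficients.
Solving, the top 2 coefficients vanish, and s(m) = 2m³ - 8m² - 2m + 1.
Then s(8) = 497.

497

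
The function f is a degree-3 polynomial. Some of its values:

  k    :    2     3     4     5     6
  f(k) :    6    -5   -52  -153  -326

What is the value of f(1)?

-1

First differences: -11, -47, -101, -173. Second differences: -36, -54, -72. Third differences: -18, -18.
Level-3 differences are constant, so f has degree 3.
Fitting a degree-3 polynomial gives f(k) = -3k³ + 9k² + k - 8.
Then f(1) = -1.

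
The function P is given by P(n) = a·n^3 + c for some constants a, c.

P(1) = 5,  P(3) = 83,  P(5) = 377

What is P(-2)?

From P(1) = 5 and P(3) = 83: 1a + c = 5 and 27a + c = 83.
Subtracting: 26a = 78, so a = 3; then c = 5 − 3·1 = 2.
So P(n) = 3n³ + 2, and P(-2) = -22.

-22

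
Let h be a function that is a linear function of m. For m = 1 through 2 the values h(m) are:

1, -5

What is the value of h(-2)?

Write h(m) = am + b; the 2 given values yield a linear system in the 2 coefficients.
Solving, h(m) = -6m + 7.
Then h(-2) = 19.

19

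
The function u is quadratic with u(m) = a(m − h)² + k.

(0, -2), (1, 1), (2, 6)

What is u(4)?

22

First differences 3, 5; second difference 2 = 2a, so a = 1.
Expanding, the m-coefficient is −2ah = -2h; matching it to the data gives h = -1, and then k = -3.
So u(m) = 1(m + 1)² − 3.
u(4) = 1·5² − 3 = 22.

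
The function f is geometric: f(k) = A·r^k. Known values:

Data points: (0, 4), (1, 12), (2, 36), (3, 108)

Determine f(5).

Consecutive ratio: 12/4 = 3, and 36/12 = 3, so r = 3.
Then A·3^0 = 4 gives A = 4, and f(k) = 4·3^k.
f(5) = 4·3^5 = 972.

972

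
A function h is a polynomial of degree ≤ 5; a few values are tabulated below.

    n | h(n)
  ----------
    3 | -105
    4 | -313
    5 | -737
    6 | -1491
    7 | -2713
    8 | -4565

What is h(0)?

3

Write h(n) = an^5 + bn^4 + cn³ + dn² + en + p; the 6 given values yield a linear system in the 6 coefficients.
Solving, the leading coefficient vanishes, and h(n) = -n^4 - n³ + n² - 3n + 3.
The constant term is h(0) = 3.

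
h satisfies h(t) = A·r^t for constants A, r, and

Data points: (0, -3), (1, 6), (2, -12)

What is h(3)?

24

Consecutive ratio: 6/(-3) = -2, and -12/6 = -2, so r = -2.
Then A·(-2)^0 = -3 gives A = -3, and h(t) = -3·(-2)^t.
h(3) = -3·(-2)^3 = 24.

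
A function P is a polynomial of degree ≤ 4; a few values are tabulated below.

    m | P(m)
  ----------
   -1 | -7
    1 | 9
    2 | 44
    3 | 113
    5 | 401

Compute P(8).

1388

Write P(m) = am^4 + bm³ + cm² + dm + e; the 5 given values yield a linear system in the 5 coefficients.
Solving, the leading coefficient vanishes, and P(m) = 2m³ + 5m² + 6m - 4.
Then P(8) = 1388.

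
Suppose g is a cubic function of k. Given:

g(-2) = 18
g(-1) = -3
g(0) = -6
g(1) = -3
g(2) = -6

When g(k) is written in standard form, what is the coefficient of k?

First differences: -21, -3, 3, -3. Second differences: 18, 6, -6. Third differences: -12, -12.
Level-3 differences are constant, so g has degree 3.
Fitting a degree-3 polynomial gives g(k) = -2k³ + 3k² + 2k - 6.
The coefficient of k is 2.

2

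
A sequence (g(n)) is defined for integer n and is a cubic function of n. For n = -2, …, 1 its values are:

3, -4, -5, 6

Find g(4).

Write g(n) = an³ + bn² + cn + d; the 4 given values yield a linear system in the 4 coefficients.
Solving, g(n) = n³ + 6n² + 4n - 5.
Then g(4) = 171.

171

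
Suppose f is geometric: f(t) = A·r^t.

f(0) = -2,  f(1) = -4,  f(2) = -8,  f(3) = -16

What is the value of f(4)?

Consecutive ratio: -4/(-2) = 2, and -8/(-4) = 2, so r = 2.
Then A·2^0 = -2 gives A = -2, and f(t) = -2·2^t.
f(4) = -2·2^4 = -32.

-32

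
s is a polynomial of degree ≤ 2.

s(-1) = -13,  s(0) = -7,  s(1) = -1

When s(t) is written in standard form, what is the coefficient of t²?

0

First differences: 6, 6.
Level-1 differences are constant, so s has degree 1.
Fitting a degree-1 polynomial gives s(t) = 6t - 7.
The coefficient of t² is 0.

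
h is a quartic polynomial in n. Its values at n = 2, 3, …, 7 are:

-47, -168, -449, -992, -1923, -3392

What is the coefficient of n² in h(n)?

2

Write h(n) = an^4 + bn³ + cn² + dn + e; the 6 given values yield a linear system in the 5 coefficients.
Solving, h(n) = -n^4 - 3n³ + 2n² - 9n + 3.
The coefficient of n² is 2.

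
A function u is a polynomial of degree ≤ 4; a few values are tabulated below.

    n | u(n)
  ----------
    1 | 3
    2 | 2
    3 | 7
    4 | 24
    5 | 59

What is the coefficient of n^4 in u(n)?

Write u(n) = an^4 + bn³ + cn² + dn + e; the 5 given values yield a linear system in the 5 coefficients.
Solving, the leading coefficient vanishes, and u(n) = n³ - 3n² + n + 4.
The coefficient of n^4 is 0.

0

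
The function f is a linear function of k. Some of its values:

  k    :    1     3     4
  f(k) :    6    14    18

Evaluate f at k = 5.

22

Write f(k) = ak + b; the 3 given values yield a linear system in the 2 coefficients.
Solving, f(k) = 4k + 2.
Then f(5) = 22.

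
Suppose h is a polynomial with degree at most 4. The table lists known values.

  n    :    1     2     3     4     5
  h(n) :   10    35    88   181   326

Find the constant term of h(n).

Write h(n) = an^4 + bn³ + cn² + dn + e; the 5 given values yield a linear system in the 5 coefficients.
Solving, the leading coefficient vanishes, and h(n) = 2n³ + 2n² + 5n + 1.
The constant term is h(0) = 1.

1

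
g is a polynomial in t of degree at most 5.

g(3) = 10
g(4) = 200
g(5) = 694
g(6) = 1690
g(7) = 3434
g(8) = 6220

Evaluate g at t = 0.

4

First differences: 190, 494, 996, 1744, 2786. Second differences: 304, 502, 748, 1042. Third differences: 198, 246, 294. Fourth differences: 48, 48.
Level-4 differences are constant, so g has degree 4.
Fitting a degree-4 polynomial gives g(t) = 2t^4 - 3t³ - 6t² - 7t + 4.
Then g(0) = 4.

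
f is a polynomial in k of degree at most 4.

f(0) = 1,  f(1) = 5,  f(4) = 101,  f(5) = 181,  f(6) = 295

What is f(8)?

Write f(k) = ak^4 + bk³ + ck² + dk + e; the 5 given values yield a linear system in the 5 coefficients.
Solving, the leading coefficient vanishes, and f(k) = k³ + 2k² + k + 1.
Then f(8) = 649.

649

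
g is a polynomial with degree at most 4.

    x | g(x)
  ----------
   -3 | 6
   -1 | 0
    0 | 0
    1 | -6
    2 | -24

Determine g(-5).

Write g(x) = ax^4 + bx³ + cx² + dx + e; the 5 given values yield a linear system in the 5 coefficients.
Solving, the leading coefficient vanishes, and g(x) = -x³ - 3x² - 2x.
Then g(-5) = 60.

60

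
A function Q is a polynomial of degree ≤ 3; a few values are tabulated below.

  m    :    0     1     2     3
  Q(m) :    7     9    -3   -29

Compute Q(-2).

Write Q(m) = am³ + bm² + cm + d; the 4 given values yield a linear system in the 4 coefficients.
Solving, the leading coefficient vanishes, and Q(m) = -7m² + 9m + 7.
Then Q(-2) = -39.

-39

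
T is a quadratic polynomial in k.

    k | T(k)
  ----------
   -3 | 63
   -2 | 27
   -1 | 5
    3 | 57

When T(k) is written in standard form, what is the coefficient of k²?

Write T(k) = ak² + bk + c; the 4 given values yield a linear system in the 3 coefficients.
Solving, T(k) = 7k² - k - 3.
The coefficient of k² is 7.

7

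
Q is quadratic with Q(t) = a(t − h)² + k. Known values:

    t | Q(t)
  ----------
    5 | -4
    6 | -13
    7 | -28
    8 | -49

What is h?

First differences -9, -15, -21; second difference -6 = 2a, so a = -3.
Expanding, the t-coefficient is −2ah = 6h; matching it to the data gives h = 4, and then k = -1.
So Q(t) = -3(t − 4)² − 1.
Hence h = 4.

4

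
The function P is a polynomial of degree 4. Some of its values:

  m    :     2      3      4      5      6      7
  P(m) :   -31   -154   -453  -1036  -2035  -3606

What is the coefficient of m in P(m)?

3

Write P(m) = am^4 + bm³ + cm² + dm + e; the 6 given values yield a linear system in the 5 coefficients.
Solving, P(m) = -m^4 - 4m³ + 3m² + 3m - 1.
The coefficient of m is 3.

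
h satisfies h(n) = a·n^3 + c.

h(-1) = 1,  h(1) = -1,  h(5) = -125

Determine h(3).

-27

From h(-1) = 1 and h(1) = -1: -1a + c = 1 and 1a + c = -1.
Subtracting: 2a = -2, so a = -1; then c = 1 − (-1)·(-1) = 0.
So h(n) = -1n³ + 0, and h(3) = -27.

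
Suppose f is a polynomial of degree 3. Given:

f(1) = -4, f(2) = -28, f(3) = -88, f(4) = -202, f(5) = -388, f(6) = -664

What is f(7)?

Write f(x) = ax³ + bx² + cx + d; the 6 given values yield a linear system in the 4 coefficients.
Solving, f(x) = -3x³ - 3x + 2.
Then f(7) = -1048.

-1048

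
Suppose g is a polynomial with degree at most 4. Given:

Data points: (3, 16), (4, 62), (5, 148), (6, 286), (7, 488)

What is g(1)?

-4

First differences: 46, 86, 138, 202. Second differences: 40, 52, 64. Third differences: 12, 12.
Level-3 differences are constant, so g has degree 3.
Fitting a degree-3 polynomial gives g(k) = 2k³ - 4k² - 2.
Then g(1) = -4.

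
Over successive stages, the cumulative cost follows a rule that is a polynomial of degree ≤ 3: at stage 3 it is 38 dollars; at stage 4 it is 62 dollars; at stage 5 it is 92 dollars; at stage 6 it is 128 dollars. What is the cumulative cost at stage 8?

218

Write the value at k as T(k).
Write T(k) = ak³ + bk² + ck + d; the 4 given values yield a linear system in the 4 coefficients.
Solving, the leading coefficient vanishes, and T(k) = 3k² + 3k + 2.
Then T(8) = 218.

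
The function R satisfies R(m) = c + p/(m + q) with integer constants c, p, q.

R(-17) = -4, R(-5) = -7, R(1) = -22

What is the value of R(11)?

3

(R(m) − c)(m + q) = p for each data point; the three points give a linear system in c and q, then p follows.
Solving: c = -2, q = -3, p = 40, so R(m) = -2 + 40/(m − 3).
Then R(11) = -2 + 40/8 = 3.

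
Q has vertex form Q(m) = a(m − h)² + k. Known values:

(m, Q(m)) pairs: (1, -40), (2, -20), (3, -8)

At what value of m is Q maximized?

4

First differences 20, 12; second difference -8 = 2a, so a = -4.
Expanding, the m-coefficient is −2ah = 8h; matching it to the data gives h = 4, and then k = -4.
So Q(m) = -4(m − 4)² − 4.
Hence h = 4.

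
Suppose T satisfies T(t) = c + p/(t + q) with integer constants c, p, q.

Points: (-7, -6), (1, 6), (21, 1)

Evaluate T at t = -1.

12

(T(t) − c)(t + q) = p for each data point; the three points give a linear system in c and q, then p follows.
Solving: c = 0, q = 3, p = 24, so T(t) = 24/(t + 3).
Then T(-1) = 0 + 24/2 = 12.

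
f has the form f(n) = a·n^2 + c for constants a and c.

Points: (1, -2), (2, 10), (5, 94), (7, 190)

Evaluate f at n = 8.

250

From f(1) = -2 and f(2) = 10: 1a + c = -2 and 4a + c = 10.
Subtracting: 3a = 12, so a = 4; then c = -2 − 4·1 = -6.
So f(n) = 4n² − 6, and f(8) = 250.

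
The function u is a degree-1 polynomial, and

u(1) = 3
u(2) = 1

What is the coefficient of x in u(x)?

Write u(x) = ax + b; the 2 given values yield a linear system in the 2 coefficients.
Solving, u(x) = -2x + 5.
The coefficient of x is -2.

-2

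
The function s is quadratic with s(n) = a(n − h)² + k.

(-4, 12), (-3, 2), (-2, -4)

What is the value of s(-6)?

First differences -10, -6; second difference 4 = 2a, so a = 2.
Expanding, the n-coefficient is −2ah = -4h; matching it to the data gives h = -1, and then k = -6.
So s(n) = 2(n + 1)² − 6.
s(-6) = 2·(-5)² − 6 = 44.

44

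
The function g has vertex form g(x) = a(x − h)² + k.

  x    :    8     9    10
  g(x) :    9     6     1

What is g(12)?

-15

First differences -3, -5; second difference -2 = 2a, so a = -1.
Expanding, the x-coefficient is −2ah = 2h; matching it to the data gives h = 7, and then k = 10.
So g(x) = -1(x − 7)² + 10.
g(12) = -1·5² + 10 = -15.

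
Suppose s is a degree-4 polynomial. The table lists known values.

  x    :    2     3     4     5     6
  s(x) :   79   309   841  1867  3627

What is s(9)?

Write s(x) = ax^4 + bx³ + cx² + dx + e; the 5 given values yield a linear system in the 5 coefficients.
Solving, s(x) = 2x^4 + 4x³ + 5x² - x - 3.
Then s(9) = 16431.

16431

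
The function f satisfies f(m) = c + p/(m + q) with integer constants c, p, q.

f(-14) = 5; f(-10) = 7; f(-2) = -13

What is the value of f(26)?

1

(f(m) − c)(m + q) = p for each data point; the three points give a linear system in c and q, then p follows.
Solving: c = 2, q = 4, p = -30, so f(m) = 2 − 30/(m + 4).
Then f(26) = 2 − 30/30 = 1.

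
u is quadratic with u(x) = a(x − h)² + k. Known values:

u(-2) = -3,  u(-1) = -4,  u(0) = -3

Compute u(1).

First differences -1, 1; second difference 2 = 2a, so a = 1.
Expanding, the x-coefficient is −2ah = -2h; matching it to the data gives h = -1, and then k = -4.
So u(x) = 1(x + 1)² − 4.
u(1) = 1·2² − 4 = 0.

0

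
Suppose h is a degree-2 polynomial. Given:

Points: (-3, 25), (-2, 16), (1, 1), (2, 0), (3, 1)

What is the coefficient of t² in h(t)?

Write h(t) = at² + bt + c; the 5 given values yield a linear system in the 3 coefficients.
Solving, h(t) = t² - 4t + 4.
The coefficient of t² is 1.

1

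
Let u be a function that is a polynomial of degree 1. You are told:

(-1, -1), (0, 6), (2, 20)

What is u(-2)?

Write u(t) = at + b; the 3 given values yield a linear system in the 2 coefficients.
Solving, u(t) = 7t + 6.
Then u(-2) = -8.

-8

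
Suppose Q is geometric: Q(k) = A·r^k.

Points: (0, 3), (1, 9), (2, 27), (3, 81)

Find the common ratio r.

3

Consecutive ratio: 9/3 = 3, and 27/9 = 3, so r = 3.
Then A·3^0 = 3 gives A = 3, and Q(k) = 3·3^k.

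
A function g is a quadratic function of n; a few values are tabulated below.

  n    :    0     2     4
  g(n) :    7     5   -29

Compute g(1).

10

Write g(n) = an² + bn + c; the 3 given values yield a linear system in the 3 coefficients.
Solving, g(n) = -4n² + 7n + 7.
Then g(1) = 10.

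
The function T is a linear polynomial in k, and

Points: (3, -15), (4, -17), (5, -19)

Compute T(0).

First differences: -2, -2.
Level-1 differences are constant, so T has degree 1.
Fitting a degree-1 polynomial gives T(k) = -2k - 9.
Then T(0) = -9.

-9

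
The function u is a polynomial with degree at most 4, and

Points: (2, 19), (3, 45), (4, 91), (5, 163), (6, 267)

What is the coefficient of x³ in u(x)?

1

First differences: 26, 46, 72, 104. Second differences: 20, 26, 32. Third differences: 6, 6.
Level-3 differences are constant, so u has degree 3.
Fitting a degree-3 polynomial gives u(x) = x³ + x² + 2x + 3.
The coefficient of x³ is 1.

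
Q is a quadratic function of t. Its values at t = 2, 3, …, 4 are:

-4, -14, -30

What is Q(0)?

Write Q(t) = at² + bt + c; the 3 given values yield a linear system in the 3 coefficients.
Solving, Q(t) = -3t² + 5t - 2.
The constant term is Q(0) = -2.

-2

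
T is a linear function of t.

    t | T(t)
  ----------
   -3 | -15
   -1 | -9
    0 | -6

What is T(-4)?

Write T(t) = at + b; the 3 given values yield a linear system in the 2 coefficients.
Solving, T(t) = 3t - 6.
Then T(-4) = -18.

-18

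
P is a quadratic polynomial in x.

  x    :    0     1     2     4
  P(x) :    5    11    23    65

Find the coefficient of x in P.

3

Write P(x) = ax² + bx + c; the 4 given values yield a linear system in the 3 coefficients.
Solving, P(x) = 3x² + 3x + 5.
The coefficient of x is 3.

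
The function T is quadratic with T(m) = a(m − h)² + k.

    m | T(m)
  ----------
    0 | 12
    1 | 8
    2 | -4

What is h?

First differences -4, -12; second difference -8 = 2a, so a = -4.
Expanding, the m-coefficient is −2ah = 8h; matching it to the data gives h = 0, and then k = 12.
So T(m) = -4(m + 0)² + 12.
Hence h = 0.

0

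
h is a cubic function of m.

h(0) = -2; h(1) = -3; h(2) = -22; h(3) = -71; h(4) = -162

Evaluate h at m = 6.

-518

Write h(m) = am³ + bm² + cm + d; the 5 given values yield a linear system in the 4 coefficients.
Solving, h(m) = -2m³ - 3m² + 4m - 2.
Then h(6) = -518.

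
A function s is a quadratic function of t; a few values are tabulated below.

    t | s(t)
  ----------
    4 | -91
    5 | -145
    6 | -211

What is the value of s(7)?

Write s(t) = at² + bt + c; the 3 given values yield a linear system in the 3 coefficients.
Solving, s(t) = -6t² + 5.
Then s(7) = -289.

-289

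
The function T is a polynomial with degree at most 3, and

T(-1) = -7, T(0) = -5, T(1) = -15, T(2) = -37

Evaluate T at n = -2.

-21

Write T(n) = an³ + bn² + cn + d; the 4 given values yield a linear system in the 4 coefficients.
Solving, the leading coefficient vanishes, and T(n) = -6n² - 4n - 5.
Then T(-2) = -21.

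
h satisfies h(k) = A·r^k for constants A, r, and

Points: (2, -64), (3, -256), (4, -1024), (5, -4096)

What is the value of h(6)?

Consecutive ratio: -256/(-64) = 4, and -1024/(-256) = 4, so r = 4.
Then A·4^2 = -64 gives A = -4, and h(k) = -4·4^k.
h(6) = -4·4^6 = -16384.

-16384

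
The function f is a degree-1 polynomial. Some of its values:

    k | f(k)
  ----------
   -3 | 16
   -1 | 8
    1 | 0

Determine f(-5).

Write f(k) = ak + b; the 3 given values yield a linear system in the 2 coefficients.
Solving, f(k) = -4k + 4.
Then f(-5) = 24.

24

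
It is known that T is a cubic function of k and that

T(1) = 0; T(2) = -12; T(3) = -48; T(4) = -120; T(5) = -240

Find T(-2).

12

Write T(k) = ak³ + bk² + ck + d; the 5 given values yield a linear system in the 4 coefficients.
Solving, T(k) = -2k³ + 2k.
Then T(-2) = 12.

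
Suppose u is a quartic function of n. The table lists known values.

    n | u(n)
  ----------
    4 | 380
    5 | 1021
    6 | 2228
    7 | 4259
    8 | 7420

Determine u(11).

27463

Write u(n) = an^4 + bn³ + cn² + dn + e; the 5 given values yield a linear system in the 5 coefficients.
Solving, u(n) = 2n^4 - n³ - 4n² - 4.
Then u(11) = 27463.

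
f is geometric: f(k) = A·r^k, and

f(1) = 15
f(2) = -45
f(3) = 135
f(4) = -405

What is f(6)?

Consecutive ratio: -45/15 = -3, and 135/(-45) = -3, so r = -3.
Then A·(-3)^1 = 15 gives A = -5, and f(k) = -5·(-3)^k.
f(6) = -5·(-3)^6 = -3645.

-3645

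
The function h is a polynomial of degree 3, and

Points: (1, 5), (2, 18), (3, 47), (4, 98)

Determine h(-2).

Write h(x) = ax³ + bx² + cx + d; the 4 given values yield a linear system in the 4 coefficients.
Solving, h(x) = x³ + 2x² + 2.
Then h(-2) = 2.

2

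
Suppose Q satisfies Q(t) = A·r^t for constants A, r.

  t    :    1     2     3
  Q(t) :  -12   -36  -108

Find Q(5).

-972

Consecutive ratio: -36/(-12) = 3, and -108/(-36) = 3, so r = 3.
Then A·3^1 = -12 gives A = -4, and Q(t) = -4·3^t.
Q(5) = -4·3^5 = -972.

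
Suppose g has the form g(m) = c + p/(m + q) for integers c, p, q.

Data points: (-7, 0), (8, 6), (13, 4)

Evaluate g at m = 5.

(g(m) − c)(m + q) = p for each data point; the three points give a linear system in c and q, then p follows.
Solving: c = 2, q = -3, p = 20, so g(m) = 2 + 20/(m − 3).
Then g(5) = 2 + 20/2 = 12.

12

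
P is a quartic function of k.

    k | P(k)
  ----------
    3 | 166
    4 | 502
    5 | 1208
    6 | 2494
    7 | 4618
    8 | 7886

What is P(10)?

First differences: 336, 706, 1286, 2124, 3268. Second differences: 370, 580, 838, 1144. Third differences: 210, 258, 306. Fourth differences: 48, 48.
Level-4 differences are constant, so P has degree 4.
Fitting a degree-4 polynomial gives P(k) = 2k^4 - k³ + 3k² + 2k - 2.
Then P(10) = 19318.

19318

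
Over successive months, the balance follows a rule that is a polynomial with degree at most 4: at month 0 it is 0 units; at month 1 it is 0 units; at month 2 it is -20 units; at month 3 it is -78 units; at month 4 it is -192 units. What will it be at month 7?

Write the value at n as u(n).
Write u(n) = an^4 + bn³ + cn² + dn + e; the 5 given values yield a linear system in the 5 coefficients.
Solving, the leading coefficient vanishes, and u(n) = -3n³ - n² + 4n.
Then u(7) = -1050.

-1050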